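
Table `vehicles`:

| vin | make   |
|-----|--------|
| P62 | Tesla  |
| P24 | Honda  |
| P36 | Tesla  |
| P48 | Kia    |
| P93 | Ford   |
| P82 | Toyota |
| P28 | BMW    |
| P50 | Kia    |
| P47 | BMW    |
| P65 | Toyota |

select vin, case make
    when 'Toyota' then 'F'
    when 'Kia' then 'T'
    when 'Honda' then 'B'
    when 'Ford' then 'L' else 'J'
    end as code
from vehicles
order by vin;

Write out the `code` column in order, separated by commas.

vin=P24: make='Honda' → B
vin=P28: ELSE → J
vin=P36: ELSE → J
vin=P47: ELSE → J
vin=P48: make='Kia' → T
vin=P50: make='Kia' → T
vin=P62: ELSE → J
vin=P65: make='Toyota' → F
vin=P82: make='Toyota' → F
vin=P93: make='Ford' → L

B, J, J, J, T, T, J, F, F, L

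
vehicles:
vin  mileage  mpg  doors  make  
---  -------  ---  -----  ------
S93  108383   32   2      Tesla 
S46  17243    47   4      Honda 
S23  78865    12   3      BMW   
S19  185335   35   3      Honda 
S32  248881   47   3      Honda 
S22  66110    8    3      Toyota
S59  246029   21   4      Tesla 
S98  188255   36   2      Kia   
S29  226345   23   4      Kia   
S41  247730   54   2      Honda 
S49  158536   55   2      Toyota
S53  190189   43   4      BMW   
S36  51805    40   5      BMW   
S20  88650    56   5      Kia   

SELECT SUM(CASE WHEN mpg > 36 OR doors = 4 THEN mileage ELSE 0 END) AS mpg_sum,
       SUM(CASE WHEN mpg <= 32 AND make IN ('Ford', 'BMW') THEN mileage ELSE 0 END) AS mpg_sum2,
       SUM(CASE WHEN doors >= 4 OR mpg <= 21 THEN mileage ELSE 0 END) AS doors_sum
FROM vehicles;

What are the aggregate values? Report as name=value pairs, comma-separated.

mpg_sum=1475408, mpg_sum2=78865, doors_sum=965236

[mpg_sum: mpg > 36 OR doors = 4]
vin=S93: ✗
vin=S46: ✓ → 17243
vin=S23: ✗
vin=S19: ✗
vin=S32: ✓ → 248881
vin=S22: ✗
vin=S59: ✓ → 246029
vin=S98: ✗
vin=S29: ✓ → 226345
vin=S41: ✓ → 247730
vin=S49: ✓ → 158536
vin=S53: ✓ → 190189
vin=S36: ✓ → 51805
vin=S20: ✓ → 88650
mpg_sum = 17243 + 248881 + 246029 + 226345 + 247730 + 158536 + 190189 + 51805 + 88650 = 1475408
—
[mpg_sum2: mpg <= 32 AND make IN ('Ford', 'BMW')]
vin=S93: ✗
vin=S46: ✗
vin=S23: ✓ → 78865
vin=S19: ✗
vin=S32: ✗
vin=S22: ✗
vin=S59: ✗
vin=S98: ✗
vin=S29: ✗
vin=S41: ✗
vin=S49: ✗
vin=S53: ✗
vin=S36: ✗
vin=S20: ✗
mpg_sum2 = 78865
—
[doors_sum: doors >= 4 OR mpg <= 21]
vin=S93: ✗
vin=S46: ✓ → 17243
vin=S23: ✓ → 78865
vin=S19: ✗
vin=S32: ✗
vin=S22: ✓ → 66110
vin=S59: ✓ → 246029
vin=S98: ✗
vin=S29: ✓ → 226345
vin=S41: ✗
vin=S49: ✗
vin=S53: ✓ → 190189
vin=S36: ✓ → 51805
vin=S20: ✓ → 88650
doors_sum = 17243 + 78865 + 66110 + 246029 + 226345 + 190189 + 51805 + 88650 = 965236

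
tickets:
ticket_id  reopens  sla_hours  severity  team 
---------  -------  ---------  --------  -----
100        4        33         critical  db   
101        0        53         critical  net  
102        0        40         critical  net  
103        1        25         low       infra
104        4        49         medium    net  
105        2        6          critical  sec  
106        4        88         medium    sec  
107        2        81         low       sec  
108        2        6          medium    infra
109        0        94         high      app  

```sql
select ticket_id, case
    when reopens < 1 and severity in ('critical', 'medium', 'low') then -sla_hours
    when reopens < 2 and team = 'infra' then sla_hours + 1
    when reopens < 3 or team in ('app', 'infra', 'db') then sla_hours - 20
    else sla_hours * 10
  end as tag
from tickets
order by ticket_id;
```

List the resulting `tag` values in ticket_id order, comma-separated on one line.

13, -53, -40, 26, 490, -14, 880, 61, -14, 74

ticket_id=100: reopens < 3 or team in ('app', 'infra', 'db') → 13
ticket_id=101: reopens < 1 and severity in ('critical', 'medium', 'low') → -53
ticket_id=102: reopens < 1 and severity in ('critical', 'medium', 'low') → -40
ticket_id=103: reopens < 2 and team = 'infra' → 26
ticket_id=104: ELSE → 490
ticket_id=105: reopens < 3 or team in ('app', 'infra', 'db') → -14
ticket_id=106: ELSE → 880
ticket_id=107: reopens < 3 or team in ('app', 'infra', 'db') → 61
ticket_id=108: reopens < 3 or team in ('app', 'infra', 'db') → -14
ticket_id=109: reopens < 3 or team in ('app', 'infra', 'db') → 74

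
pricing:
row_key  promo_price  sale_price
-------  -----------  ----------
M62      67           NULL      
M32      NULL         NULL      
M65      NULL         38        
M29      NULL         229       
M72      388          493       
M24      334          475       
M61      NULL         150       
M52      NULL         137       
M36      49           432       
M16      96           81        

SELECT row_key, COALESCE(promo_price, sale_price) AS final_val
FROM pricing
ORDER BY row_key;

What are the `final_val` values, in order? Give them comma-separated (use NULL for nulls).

row_key=M16: promo_price=96 → 96
row_key=M24: promo_price=334 → 334
row_key=M29: promo_price=NULL, sale_price=229 → 229
row_key=M32: promo_price=NULL, sale_price=NULL (all NULL) → NULL
row_key=M36: promo_price=49 → 49
row_key=M52: promo_price=NULL, sale_price=137 → 137
row_key=M61: promo_price=NULL, sale_price=150 → 150
row_key=M62: promo_price=67 → 67
row_key=M65: promo_price=NULL, sale_price=38 → 38
row_key=M72: promo_price=388 → 388

96, 334, 229, NULL, 49, 137, 150, 67, 38, 388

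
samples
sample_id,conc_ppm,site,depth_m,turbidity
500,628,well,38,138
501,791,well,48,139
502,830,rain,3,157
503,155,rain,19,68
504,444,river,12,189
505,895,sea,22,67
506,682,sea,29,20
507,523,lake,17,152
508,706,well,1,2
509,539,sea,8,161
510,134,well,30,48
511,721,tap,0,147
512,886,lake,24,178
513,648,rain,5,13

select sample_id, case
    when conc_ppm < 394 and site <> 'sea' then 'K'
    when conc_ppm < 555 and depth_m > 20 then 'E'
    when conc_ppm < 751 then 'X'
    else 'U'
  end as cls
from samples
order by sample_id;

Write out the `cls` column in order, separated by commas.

sample_id=500: conc_ppm < 751 → X
sample_id=501: ELSE → U
sample_id=502: ELSE → U
sample_id=503: conc_ppm < 394 and site <> 'sea' → K
sample_id=504: conc_ppm < 751 → X
sample_id=505: ELSE → U
sample_id=506: conc_ppm < 751 → X
sample_id=507: conc_ppm < 751 → X
sample_id=508: conc_ppm < 751 → X
sample_id=509: conc_ppm < 751 → X
sample_id=510: conc_ppm < 394 and site <> 'sea' → K
sample_id=511: conc_ppm < 751 → X
sample_id=512: ELSE → U
sample_id=513: conc_ppm < 751 → X

X, U, U, K, X, U, X, X, X, X, K, X, U, X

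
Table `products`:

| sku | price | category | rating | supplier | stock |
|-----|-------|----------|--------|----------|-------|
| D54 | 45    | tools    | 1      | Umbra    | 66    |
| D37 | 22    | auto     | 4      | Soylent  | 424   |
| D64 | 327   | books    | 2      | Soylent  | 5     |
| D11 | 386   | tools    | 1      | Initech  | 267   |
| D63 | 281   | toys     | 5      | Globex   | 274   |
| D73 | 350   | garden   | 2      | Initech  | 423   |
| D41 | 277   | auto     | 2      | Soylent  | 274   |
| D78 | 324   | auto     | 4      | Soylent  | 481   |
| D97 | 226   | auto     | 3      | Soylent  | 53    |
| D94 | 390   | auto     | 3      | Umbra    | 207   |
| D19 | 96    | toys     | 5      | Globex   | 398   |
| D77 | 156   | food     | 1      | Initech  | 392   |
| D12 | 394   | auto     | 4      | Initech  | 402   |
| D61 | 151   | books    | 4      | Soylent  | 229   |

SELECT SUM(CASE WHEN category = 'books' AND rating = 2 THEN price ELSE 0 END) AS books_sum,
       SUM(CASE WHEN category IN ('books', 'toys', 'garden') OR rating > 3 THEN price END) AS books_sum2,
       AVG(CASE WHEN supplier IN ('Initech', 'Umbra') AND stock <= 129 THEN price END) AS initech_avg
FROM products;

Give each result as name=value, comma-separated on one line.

books_sum=327, books_sum2=1945, initech_avg=45

[books_sum: category = 'books' AND rating = 2]
sku=D54: ✗
sku=D37: ✗
sku=D64: ✓ → 327
sku=D11: ✗
sku=D63: ✗
sku=D73: ✗
sku=D41: ✗
sku=D78: ✗
sku=D97: ✗
sku=D94: ✗
sku=D19: ✗
sku=D77: ✗
sku=D12: ✗
sku=D61: ✗
books_sum = 327
—
[books_sum2: category IN ('books', 'toys', 'garden') OR rating > 3]
sku=D54: ✗
sku=D37: ✓ → 22
sku=D64: ✓ → 327
sku=D11: ✗
sku=D63: ✓ → 281
sku=D73: ✓ → 350
sku=D41: ✗
sku=D78: ✓ → 324
sku=D97: ✗
sku=D94: ✗
sku=D19: ✓ → 96
sku=D77: ✗
sku=D12: ✓ → 394
sku=D61: ✓ → 151
books_sum2 = 22 + 327 + 281 + 350 + 324 + 96 + 394 + 151 = 1945
—
[initech_avg: supplier IN ('Initech', 'Umbra') AND stock <= 129]
sku=D54: ✓ → 45
sku=D37: ✗
sku=D64: ✗
sku=D11: ✗
sku=D63: ✗
sku=D73: ✗
sku=D41: ✗
sku=D78: ✗
sku=D97: ✗
sku=D94: ✗
sku=D19: ✗
sku=D77: ✗
sku=D12: ✗
sku=D61: ✗
initech_avg = 45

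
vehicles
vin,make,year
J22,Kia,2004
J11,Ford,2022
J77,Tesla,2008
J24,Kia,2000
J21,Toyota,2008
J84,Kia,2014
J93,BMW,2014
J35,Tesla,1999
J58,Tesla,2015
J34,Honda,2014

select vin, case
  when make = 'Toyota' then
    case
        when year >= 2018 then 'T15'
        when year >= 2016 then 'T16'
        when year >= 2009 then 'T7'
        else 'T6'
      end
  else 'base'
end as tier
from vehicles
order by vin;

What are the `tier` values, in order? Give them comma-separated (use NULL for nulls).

base, T6, base, base, base, base, base, base, base, base

vin=J11: make='Ford' → outer ELSE → base
vin=J21: make='Toyota' → inner[ELSE] → T6
vin=J22: make='Kia' → outer ELSE → base
vin=J24: make='Kia' → outer ELSE → base
vin=J34: make='Honda' → outer ELSE → base
vin=J35: make='Tesla' → outer ELSE → base
vin=J58: make='Tesla' → outer ELSE → base
vin=J77: make='Tesla' → outer ELSE → base
vin=J84: make='Kia' → outer ELSE → base
vin=J93: make='BMW' → outer ELSE → base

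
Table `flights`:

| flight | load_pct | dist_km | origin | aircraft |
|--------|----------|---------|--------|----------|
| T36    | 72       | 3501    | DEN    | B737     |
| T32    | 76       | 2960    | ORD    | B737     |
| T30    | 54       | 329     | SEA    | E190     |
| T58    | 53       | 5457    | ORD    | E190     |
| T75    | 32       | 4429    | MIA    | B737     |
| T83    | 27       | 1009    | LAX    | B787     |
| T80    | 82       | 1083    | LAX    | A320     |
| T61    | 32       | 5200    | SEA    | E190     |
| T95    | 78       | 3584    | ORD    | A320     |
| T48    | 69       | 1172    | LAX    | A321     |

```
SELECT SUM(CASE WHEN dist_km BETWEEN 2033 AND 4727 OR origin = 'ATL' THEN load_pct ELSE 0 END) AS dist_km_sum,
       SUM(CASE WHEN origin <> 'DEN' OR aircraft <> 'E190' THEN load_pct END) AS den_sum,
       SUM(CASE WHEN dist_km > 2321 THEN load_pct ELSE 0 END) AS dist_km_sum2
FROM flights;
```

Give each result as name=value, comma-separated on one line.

dist_km_sum=258, den_sum=575, dist_km_sum2=343

[dist_km_sum: dist_km BETWEEN 2033 AND 4727 OR origin = 'ATL']
flight=T36: ✓ → 72
flight=T32: ✓ → 76
flight=T30: ✗
flight=T58: ✗
flight=T75: ✓ → 32
flight=T83: ✗
flight=T80: ✗
flight=T61: ✗
flight=T95: ✓ → 78
flight=T48: ✗
dist_km_sum = 72 + 76 + 32 + 78 = 258
—
[den_sum: origin <> 'DEN' OR aircraft <> 'E190']
flight=T36: ✓ → 72
flight=T32: ✓ → 76
flight=T30: ✓ → 54
flight=T58: ✓ → 53
flight=T75: ✓ → 32
flight=T83: ✓ → 27
flight=T80: ✓ → 82
flight=T61: ✓ → 32
flight=T95: ✓ → 78
flight=T48: ✓ → 69
den_sum = 72 + 76 + 54 + 53 + 32 + 27 + 82 + 32 + 78 + 69 = 575
—
[dist_km_sum2: dist_km > 2321]
flight=T36: ✓ → 72
flight=T32: ✓ → 76
flight=T30: ✗
flight=T58: ✓ → 53
flight=T75: ✓ → 32
flight=T83: ✗
flight=T80: ✗
flight=T61: ✓ → 32
flight=T95: ✓ → 78
flight=T48: ✗
dist_km_sum2 = 72 + 76 + 53 + 32 + 32 + 78 = 343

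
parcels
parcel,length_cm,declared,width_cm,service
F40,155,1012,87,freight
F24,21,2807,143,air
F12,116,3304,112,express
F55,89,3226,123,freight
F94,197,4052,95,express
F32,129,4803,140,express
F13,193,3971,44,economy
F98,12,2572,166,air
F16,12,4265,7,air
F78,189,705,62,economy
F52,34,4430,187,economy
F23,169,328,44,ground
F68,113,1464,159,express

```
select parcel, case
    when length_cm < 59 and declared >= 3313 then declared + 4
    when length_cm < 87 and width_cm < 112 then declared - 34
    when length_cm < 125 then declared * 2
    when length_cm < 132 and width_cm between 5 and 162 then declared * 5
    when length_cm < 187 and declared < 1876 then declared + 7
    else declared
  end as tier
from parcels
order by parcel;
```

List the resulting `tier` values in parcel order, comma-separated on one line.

6608, 3971, 4269, 335, 5614, 24015, 1019, 4434, 6452, 2928, 705, 4052, 5144

parcel=F12: length_cm < 125 → 6608
parcel=F13: ELSE → 3971
parcel=F16: length_cm < 59 and declared >= 3313 → 4269
parcel=F23: length_cm < 187 and declared < 1876 → 335
parcel=F24: length_cm < 125 → 5614
parcel=F32: length_cm < 132 and width_cm between 5 and 162 → 24015
parcel=F40: length_cm < 187 and declared < 1876 → 1019
parcel=F52: length_cm < 59 and declared >= 3313 → 4434
parcel=F55: length_cm < 125 → 6452
parcel=F68: length_cm < 125 → 2928
parcel=F78: ELSE → 705
parcel=F94: ELSE → 4052
parcel=F98: length_cm < 125 → 5144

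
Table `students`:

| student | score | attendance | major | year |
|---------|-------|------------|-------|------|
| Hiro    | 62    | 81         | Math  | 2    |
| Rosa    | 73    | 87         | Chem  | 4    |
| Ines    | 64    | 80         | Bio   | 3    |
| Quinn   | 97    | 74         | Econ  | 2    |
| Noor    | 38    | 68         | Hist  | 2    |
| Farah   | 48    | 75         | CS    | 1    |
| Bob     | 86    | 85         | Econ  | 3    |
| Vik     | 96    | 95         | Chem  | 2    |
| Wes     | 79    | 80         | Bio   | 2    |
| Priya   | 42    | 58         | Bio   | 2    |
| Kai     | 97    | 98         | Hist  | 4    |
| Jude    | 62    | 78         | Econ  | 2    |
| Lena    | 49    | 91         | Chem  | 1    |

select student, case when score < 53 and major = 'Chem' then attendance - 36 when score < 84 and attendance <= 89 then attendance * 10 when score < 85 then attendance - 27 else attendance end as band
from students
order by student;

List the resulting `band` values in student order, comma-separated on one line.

85, 750, 810, 800, 780, 98, 55, 680, 580, 74, 870, 95, 800

student=Bob: ELSE → 85
student=Farah: score < 84 and attendance <= 89 → 750
student=Hiro: score < 84 and attendance <= 89 → 810
student=Ines: score < 84 and attendance <= 89 → 800
student=Jude: score < 84 and attendance <= 89 → 780
student=Kai: ELSE → 98
student=Lena: score < 53 and major = 'Chem' → 55
student=Noor: score < 84 and attendance <= 89 → 680
student=Priya: score < 84 and attendance <= 89 → 580
student=Quinn: ELSE → 74
student=Rosa: score < 84 and attendance <= 89 → 870
student=Vik: ELSE → 95
student=Wes: score < 84 and attendance <= 89 → 800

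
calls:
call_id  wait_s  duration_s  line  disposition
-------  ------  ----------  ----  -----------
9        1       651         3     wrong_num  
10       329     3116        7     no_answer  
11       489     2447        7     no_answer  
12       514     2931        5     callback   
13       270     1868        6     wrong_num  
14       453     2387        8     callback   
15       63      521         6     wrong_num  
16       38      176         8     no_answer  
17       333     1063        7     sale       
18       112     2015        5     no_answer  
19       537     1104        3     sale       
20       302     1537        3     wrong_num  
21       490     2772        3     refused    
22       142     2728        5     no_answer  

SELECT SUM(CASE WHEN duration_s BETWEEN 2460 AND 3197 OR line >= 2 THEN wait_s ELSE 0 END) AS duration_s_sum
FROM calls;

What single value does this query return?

4073

call_id=9: ✓ → 1
call_id=10: ✓ → 329
call_id=11: ✓ → 489
call_id=12: ✓ → 514
call_id=13: ✓ → 270
call_id=14: ✓ → 453
call_id=15: ✓ → 63
call_id=16: ✓ → 38
call_id=17: ✓ → 333
call_id=18: ✓ → 112
call_id=19: ✓ → 537
call_id=20: ✓ → 302
call_id=21: ✓ → 490
call_id=22: ✓ → 142
duration_s_sum = 1 + 329 + 489 + 514 + 270 + 453 + 63 + 38 + 333 + 112 + 537 + 302 + 490 + 142 = 4073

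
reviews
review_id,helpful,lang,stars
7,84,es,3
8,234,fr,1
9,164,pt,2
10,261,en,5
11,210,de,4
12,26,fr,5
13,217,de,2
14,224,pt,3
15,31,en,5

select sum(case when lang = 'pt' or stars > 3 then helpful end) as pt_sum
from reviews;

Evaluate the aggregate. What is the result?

review_id=7: ✗
review_id=8: ✗
review_id=9: ✓ → 164
review_id=10: ✓ → 261
review_id=11: ✓ → 210
review_id=12: ✓ → 26
review_id=13: ✗
review_id=14: ✓ → 224
review_id=15: ✓ → 31
pt_sum = 164 + 261 + 210 + 26 + 224 + 31 = 916

916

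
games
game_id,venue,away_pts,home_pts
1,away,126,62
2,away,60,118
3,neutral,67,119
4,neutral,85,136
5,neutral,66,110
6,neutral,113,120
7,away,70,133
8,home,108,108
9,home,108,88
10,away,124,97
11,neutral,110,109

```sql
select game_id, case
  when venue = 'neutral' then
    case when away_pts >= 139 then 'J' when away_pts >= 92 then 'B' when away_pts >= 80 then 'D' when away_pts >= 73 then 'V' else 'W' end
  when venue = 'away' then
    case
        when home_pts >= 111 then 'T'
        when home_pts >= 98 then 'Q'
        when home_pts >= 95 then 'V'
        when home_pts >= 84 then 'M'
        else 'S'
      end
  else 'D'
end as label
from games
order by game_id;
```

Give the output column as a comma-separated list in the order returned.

game_id=1: venue='away' → inner[ELSE] → S
game_id=2: venue='away' → inner[home_pts >= 111] → T
game_id=3: venue='neutral' → inner[ELSE] → W
game_id=4: venue='neutral' → inner[away_pts >= 80] → D
game_id=5: venue='neutral' → inner[ELSE] → W
game_id=6: venue='neutral' → inner[away_pts >= 92] → B
game_id=7: venue='away' → inner[home_pts >= 111] → T
game_id=8: venue='home' → outer ELSE → D
game_id=9: venue='home' → outer ELSE → D
game_id=10: venue='away' → inner[home_pts >= 95] → V
game_id=11: venue='neutral' → inner[away_pts >= 92] → B

S, T, W, D, W, B, T, D, D, V, B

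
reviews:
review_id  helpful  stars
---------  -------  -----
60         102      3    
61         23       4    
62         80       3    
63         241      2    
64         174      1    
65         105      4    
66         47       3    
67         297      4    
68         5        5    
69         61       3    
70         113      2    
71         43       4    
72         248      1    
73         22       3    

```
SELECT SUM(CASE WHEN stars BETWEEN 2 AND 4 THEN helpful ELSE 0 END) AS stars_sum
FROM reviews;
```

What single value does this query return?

review_id=60: ✓ → 102
review_id=61: ✓ → 23
review_id=62: ✓ → 80
review_id=63: ✓ → 241
review_id=64: ✗
review_id=65: ✓ → 105
review_id=66: ✓ → 47
review_id=67: ✓ → 297
review_id=68: ✗
review_id=69: ✓ → 61
review_id=70: ✓ → 113
review_id=71: ✓ → 43
review_id=72: ✗
review_id=73: ✓ → 22
stars_sum = 102 + 23 + 80 + 241 + 105 + 47 + 297 + 61 + 113 + 43 + 22 = 1134

1134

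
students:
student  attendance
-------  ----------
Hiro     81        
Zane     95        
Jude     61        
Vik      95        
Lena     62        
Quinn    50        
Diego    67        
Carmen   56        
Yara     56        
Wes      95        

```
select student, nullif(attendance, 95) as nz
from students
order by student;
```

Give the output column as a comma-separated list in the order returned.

student=Carmen: attendance=56 vs 95: differ → 56
student=Diego: attendance=67 vs 95: differ → 67
student=Hiro: attendance=81 vs 95: differ → 81
student=Jude: attendance=61 vs 95: differ → 61
student=Lena: attendance=62 vs 95: differ → 62
student=Quinn: attendance=50 vs 95: differ → 50
student=Vik: attendance=95 vs 95: equal → NULL
student=Wes: attendance=95 vs 95: equal → NULL
student=Yara: attendance=56 vs 95: differ → 56
student=Zane: attendance=95 vs 95: equal → NULL

56, 67, 81, 61, 62, 50, NULL, NULL, 56, NULL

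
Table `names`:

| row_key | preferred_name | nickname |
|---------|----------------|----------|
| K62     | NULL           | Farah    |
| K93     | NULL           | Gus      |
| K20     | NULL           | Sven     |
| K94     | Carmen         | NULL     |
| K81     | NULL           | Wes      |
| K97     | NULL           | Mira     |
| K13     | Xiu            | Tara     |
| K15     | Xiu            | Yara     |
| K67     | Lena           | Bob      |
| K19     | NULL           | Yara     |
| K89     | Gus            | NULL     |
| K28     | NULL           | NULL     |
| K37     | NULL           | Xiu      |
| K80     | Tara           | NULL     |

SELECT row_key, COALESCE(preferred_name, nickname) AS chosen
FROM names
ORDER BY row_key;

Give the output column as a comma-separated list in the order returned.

row_key=K13: preferred_name=Xiu → Xiu
row_key=K15: preferred_name=Xiu → Xiu
row_key=K19: preferred_name=NULL, nickname=Yara → Yara
row_key=K20: preferred_name=NULL, nickname=Sven → Sven
row_key=K28: preferred_name=NULL, nickname=NULL (all NULL) → NULL
row_key=K37: preferred_name=NULL, nickname=Xiu → Xiu
row_key=K62: preferred_name=NULL, nickname=Farah → Farah
row_key=K67: preferred_name=Lena → Lena
row_key=K80: preferred_name=Tara → Tara
row_key=K81: preferred_name=NULL, nickname=Wes → Wes
row_key=K89: preferred_name=Gus → Gus
row_key=K93: preferred_name=NULL, nickname=Gus → Gus
row_key=K94: preferred_name=Carmen → Carmen
row_key=K97: preferred_name=NULL, nickname=Mira → Mira

Xiu, Xiu, Yara, Sven, NULL, Xiu, Farah, Lena, Tara, Wes, Gus, Gus, Carmen, Mira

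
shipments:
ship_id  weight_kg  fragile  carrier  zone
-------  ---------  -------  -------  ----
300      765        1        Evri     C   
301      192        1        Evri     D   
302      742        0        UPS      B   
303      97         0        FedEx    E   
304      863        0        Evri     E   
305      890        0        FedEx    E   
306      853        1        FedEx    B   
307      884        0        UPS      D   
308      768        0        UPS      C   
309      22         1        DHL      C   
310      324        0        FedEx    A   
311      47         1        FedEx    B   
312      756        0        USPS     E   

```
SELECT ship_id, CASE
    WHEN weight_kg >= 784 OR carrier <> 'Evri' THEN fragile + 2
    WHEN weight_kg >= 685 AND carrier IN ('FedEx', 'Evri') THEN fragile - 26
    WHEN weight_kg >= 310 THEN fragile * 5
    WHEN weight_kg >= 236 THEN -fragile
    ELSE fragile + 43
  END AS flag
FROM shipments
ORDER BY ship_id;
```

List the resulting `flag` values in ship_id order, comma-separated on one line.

-25, 44, 2, 2, 2, 2, 3, 2, 2, 3, 2, 3, 2

ship_id=300: weight_kg >= 685 AND carrier IN ('FedEx', 'Evri') → -25
ship_id=301: ELSE → 44
ship_id=302: weight_kg >= 784 OR carrier <> 'Evri' → 2
ship_id=303: weight_kg >= 784 OR carrier <> 'Evri' → 2
ship_id=304: weight_kg >= 784 OR carrier <> 'Evri' → 2
ship_id=305: weight_kg >= 784 OR carrier <> 'Evri' → 2
ship_id=306: weight_kg >= 784 OR carrier <> 'Evri' → 3
ship_id=307: weight_kg >= 784 OR carrier <> 'Evri' → 2
ship_id=308: weight_kg >= 784 OR carrier <> 'Evri' → 2
ship_id=309: weight_kg >= 784 OR carrier <> 'Evri' → 3
ship_id=310: weight_kg >= 784 OR carrier <> 'Evri' → 2
ship_id=311: weight_kg >= 784 OR carrier <> 'Evri' → 3
ship_id=312: weight_kg >= 784 OR carrier <> 'Evri' → 2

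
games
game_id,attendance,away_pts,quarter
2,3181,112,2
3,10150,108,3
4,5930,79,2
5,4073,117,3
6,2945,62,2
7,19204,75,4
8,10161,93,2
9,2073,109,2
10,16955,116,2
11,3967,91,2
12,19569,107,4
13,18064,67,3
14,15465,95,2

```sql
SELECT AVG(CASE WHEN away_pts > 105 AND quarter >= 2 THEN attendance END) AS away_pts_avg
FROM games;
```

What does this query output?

game_id=2: ✓ → 3181
game_id=3: ✓ → 10150
game_id=4: ✗
game_id=5: ✓ → 4073
game_id=6: ✗
game_id=7: ✗
game_id=8: ✗
game_id=9: ✓ → 2073
game_id=10: ✓ → 16955
game_id=11: ✗
game_id=12: ✓ → 19569
game_id=13: ✗
game_id=14: ✗
away_pts_avg = (3181 + 10150 + 4073 + 2073 + 16955 + 19569) / 6 = 9333.5

9333.5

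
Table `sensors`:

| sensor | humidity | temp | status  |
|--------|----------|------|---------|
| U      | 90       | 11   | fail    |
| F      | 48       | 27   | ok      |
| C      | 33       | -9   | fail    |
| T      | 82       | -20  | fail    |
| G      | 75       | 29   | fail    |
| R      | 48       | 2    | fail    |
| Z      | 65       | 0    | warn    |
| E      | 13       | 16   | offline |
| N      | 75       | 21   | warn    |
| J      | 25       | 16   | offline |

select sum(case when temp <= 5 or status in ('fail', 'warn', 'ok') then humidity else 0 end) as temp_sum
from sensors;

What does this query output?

sensor=U: ✓ → 90
sensor=F: ✓ → 48
sensor=C: ✓ → 33
sensor=T: ✓ → 82
sensor=G: ✓ → 75
sensor=R: ✓ → 48
sensor=Z: ✓ → 65
sensor=E: ✗
sensor=N: ✓ → 75
sensor=J: ✗
temp_sum = 90 + 48 + 33 + 82 + 75 + 48 + 65 + 75 = 516

516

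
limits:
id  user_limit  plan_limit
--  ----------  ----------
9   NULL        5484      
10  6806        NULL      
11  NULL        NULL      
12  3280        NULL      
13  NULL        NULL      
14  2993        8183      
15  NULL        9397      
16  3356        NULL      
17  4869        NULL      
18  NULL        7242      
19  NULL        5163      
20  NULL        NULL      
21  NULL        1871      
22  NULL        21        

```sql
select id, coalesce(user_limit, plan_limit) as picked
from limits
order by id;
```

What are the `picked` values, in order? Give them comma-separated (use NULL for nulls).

5484, 6806, NULL, 3280, NULL, 2993, 9397, 3356, 4869, 7242, 5163, NULL, 1871, 21

id=9: user_limit=NULL, plan_limit=5484 → 5484
id=10: user_limit=6806 → 6806
id=11: user_limit=NULL, plan_limit=NULL (all NULL) → NULL
id=12: user_limit=3280 → 3280
id=13: user_limit=NULL, plan_limit=NULL (all NULL) → NULL
id=14: user_limit=2993 → 2993
id=15: user_limit=NULL, plan_limit=9397 → 9397
id=16: user_limit=3356 → 3356
id=17: user_limit=4869 → 4869
id=18: user_limit=NULL, plan_limit=7242 → 7242
id=19: user_limit=NULL, plan_limit=5163 → 5163
id=20: user_limit=NULL, plan_limit=NULL (all NULL) → NULL
id=21: user_limit=NULL, plan_limit=1871 → 1871
id=22: user_limit=NULL, plan_limit=21 → 21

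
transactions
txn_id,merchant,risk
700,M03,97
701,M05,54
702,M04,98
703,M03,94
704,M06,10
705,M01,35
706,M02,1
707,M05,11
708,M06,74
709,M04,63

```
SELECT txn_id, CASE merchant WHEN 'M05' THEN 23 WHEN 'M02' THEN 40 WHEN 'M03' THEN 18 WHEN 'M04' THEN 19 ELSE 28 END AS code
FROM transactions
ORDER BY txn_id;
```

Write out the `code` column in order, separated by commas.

txn_id=700: merchant='M03' → 18
txn_id=701: merchant='M05' → 23
txn_id=702: merchant='M04' → 19
txn_id=703: merchant='M03' → 18
txn_id=704: ELSE → 28
txn_id=705: ELSE → 28
txn_id=706: merchant='M02' → 40
txn_id=707: merchant='M05' → 23
txn_id=708: ELSE → 28
txn_id=709: merchant='M04' → 19

18, 23, 19, 18, 28, 28, 40, 23, 28, 19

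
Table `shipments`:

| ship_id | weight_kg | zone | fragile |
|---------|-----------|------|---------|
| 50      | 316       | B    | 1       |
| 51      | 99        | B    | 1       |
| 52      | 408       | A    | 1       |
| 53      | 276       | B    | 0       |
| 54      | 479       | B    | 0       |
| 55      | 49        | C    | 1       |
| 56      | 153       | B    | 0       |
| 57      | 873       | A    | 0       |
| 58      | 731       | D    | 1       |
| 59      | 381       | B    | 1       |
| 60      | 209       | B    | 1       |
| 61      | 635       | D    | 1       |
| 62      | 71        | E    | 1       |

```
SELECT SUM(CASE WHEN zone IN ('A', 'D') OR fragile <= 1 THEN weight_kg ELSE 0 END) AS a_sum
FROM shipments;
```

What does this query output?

ship_id=50: ✓ → 316
ship_id=51: ✓ → 99
ship_id=52: ✓ → 408
ship_id=53: ✓ → 276
ship_id=54: ✓ → 479
ship_id=55: ✓ → 49
ship_id=56: ✓ → 153
ship_id=57: ✓ → 873
ship_id=58: ✓ → 731
ship_id=59: ✓ → 381
ship_id=60: ✓ → 209
ship_id=61: ✓ → 635
ship_id=62: ✓ → 71
a_sum = 316 + 99 + 408 + 276 + 479 + 49 + 153 + 873 + 731 + 381 + 209 + 635 + 71 = 4680

4680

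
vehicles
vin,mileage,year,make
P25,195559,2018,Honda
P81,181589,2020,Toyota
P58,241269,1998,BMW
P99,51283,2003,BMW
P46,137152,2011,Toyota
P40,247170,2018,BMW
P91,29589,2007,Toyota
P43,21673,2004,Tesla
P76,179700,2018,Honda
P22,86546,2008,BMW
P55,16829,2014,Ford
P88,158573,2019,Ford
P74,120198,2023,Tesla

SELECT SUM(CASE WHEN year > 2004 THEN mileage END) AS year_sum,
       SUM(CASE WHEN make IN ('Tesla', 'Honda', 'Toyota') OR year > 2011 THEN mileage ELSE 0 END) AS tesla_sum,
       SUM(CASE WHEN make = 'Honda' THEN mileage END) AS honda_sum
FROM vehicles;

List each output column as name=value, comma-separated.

[year_sum: year > 2004]
vin=P25: ✓ → 195559
vin=P81: ✓ → 181589
vin=P58: ✗
vin=P99: ✗
vin=P46: ✓ → 137152
vin=P40: ✓ → 247170
vin=P91: ✓ → 29589
vin=P43: ✗
vin=P76: ✓ → 179700
vin=P22: ✓ → 86546
vin=P55: ✓ → 16829
vin=P88: ✓ → 158573
vin=P74: ✓ → 120198
year_sum = 195559 + 181589 + 137152 + 247170 + 29589 + 179700 + 86546 + 16829 + 158573 + 120198 = 1352905
—
[tesla_sum: make IN ('Tesla', 'Honda', 'Toyota') OR year > 2011]
vin=P25: ✓ → 195559
vin=P81: ✓ → 181589
vin=P58: ✗
vin=P99: ✗
vin=P46: ✓ → 137152
vin=P40: ✓ → 247170
vin=P91: ✓ → 29589
vin=P43: ✓ → 21673
vin=P76: ✓ → 179700
vin=P22: ✗
vin=P55: ✓ → 16829
vin=P88: ✓ → 158573
vin=P74: ✓ → 120198
tesla_sum = 195559 + 181589 + 137152 + 247170 + 29589 + 21673 + 179700 + 16829 + 158573 + 120198 = 1288032
—
[honda_sum: make = 'Honda']
vin=P25: ✓ → 195559
vin=P81: ✗
vin=P58: ✗
vin=P99: ✗
vin=P46: ✗
vin=P40: ✗
vin=P91: ✗
vin=P43: ✗
vin=P76: ✓ → 179700
vin=P22: ✗
vin=P55: ✗
vin=P88: ✗
vin=P74: ✗
honda_sum = 195559 + 179700 = 375259

year_sum=1352905, tesla_sum=1288032, honda_sum=375259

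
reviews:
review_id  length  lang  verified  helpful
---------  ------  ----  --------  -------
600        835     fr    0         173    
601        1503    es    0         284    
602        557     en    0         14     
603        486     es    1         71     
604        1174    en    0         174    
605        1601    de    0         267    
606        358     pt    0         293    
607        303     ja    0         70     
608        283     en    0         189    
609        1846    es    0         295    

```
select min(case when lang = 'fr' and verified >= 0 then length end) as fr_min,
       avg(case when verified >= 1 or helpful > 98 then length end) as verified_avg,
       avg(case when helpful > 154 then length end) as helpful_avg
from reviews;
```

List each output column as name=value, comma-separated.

fr_min=835, verified_avg=1010.75, helpful_avg=1085.7142857143

[fr_min: lang = 'fr' and verified >= 0]
review_id=600: ✓ → 835
review_id=601: ✗
review_id=602: ✗
review_id=603: ✗
review_id=604: ✗
review_id=605: ✗
review_id=606: ✗
review_id=607: ✗
review_id=608: ✗
review_id=609: ✗
fr_min = MIN(835) = 835
—
[verified_avg: verified >= 1 or helpful > 98]
review_id=600: ✓ → 835
review_id=601: ✓ → 1503
review_id=602: ✗
review_id=603: ✓ → 486
review_id=604: ✓ → 1174
review_id=605: ✓ → 1601
review_id=606: ✓ → 358
review_id=607: ✗
review_id=608: ✓ → 283
review_id=609: ✓ → 1846
verified_avg = (835 + 1503 + 486 + 1174 + 1601 + 358 + 283 + 1846) / 8 = 1010.75
—
[helpful_avg: helpful > 154]
review_id=600: ✓ → 835
review_id=601: ✓ → 1503
review_id=602: ✗
review_id=603: ✗
review_id=604: ✓ → 1174
review_id=605: ✓ → 1601
review_id=606: ✓ → 358
review_id=607: ✗
review_id=608: ✓ → 283
review_id=609: ✓ → 1846
helpful_avg = (835 + 1503 + 1174 + 1601 + 358 + 283 + 1846) / 7 = 1085.7142857143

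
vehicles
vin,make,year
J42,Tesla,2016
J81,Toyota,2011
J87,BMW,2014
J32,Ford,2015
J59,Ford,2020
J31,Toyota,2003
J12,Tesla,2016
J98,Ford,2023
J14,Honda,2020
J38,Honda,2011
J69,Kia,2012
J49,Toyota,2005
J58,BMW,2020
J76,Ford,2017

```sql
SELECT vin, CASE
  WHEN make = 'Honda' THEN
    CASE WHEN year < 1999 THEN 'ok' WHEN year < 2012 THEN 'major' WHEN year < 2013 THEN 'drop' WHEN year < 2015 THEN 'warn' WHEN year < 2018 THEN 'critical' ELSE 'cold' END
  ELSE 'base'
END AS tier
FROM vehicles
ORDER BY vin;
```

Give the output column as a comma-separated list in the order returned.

base, cold, base, base, major, base, base, base, base, base, base, base, base, base

vin=J12: make='Tesla' → outer ELSE → base
vin=J14: make='Honda' → inner[ELSE] → cold
vin=J31: make='Toyota' → outer ELSE → base
vin=J32: make='Ford' → outer ELSE → base
vin=J38: make='Honda' → inner[year < 2012] → major
vin=J42: make='Tesla' → outer ELSE → base
vin=J49: make='Toyota' → outer ELSE → base
vin=J58: make='BMW' → outer ELSE → base
vin=J59: make='Ford' → outer ELSE → base
vin=J69: make='Kia' → outer ELSE → base
vin=J76: make='Ford' → outer ELSE → base
vin=J81: make='Toyota' → outer ELSE → base
vin=J87: make='BMW' → outer ELSE → base
vin=J98: make='Ford' → outer ELSE → base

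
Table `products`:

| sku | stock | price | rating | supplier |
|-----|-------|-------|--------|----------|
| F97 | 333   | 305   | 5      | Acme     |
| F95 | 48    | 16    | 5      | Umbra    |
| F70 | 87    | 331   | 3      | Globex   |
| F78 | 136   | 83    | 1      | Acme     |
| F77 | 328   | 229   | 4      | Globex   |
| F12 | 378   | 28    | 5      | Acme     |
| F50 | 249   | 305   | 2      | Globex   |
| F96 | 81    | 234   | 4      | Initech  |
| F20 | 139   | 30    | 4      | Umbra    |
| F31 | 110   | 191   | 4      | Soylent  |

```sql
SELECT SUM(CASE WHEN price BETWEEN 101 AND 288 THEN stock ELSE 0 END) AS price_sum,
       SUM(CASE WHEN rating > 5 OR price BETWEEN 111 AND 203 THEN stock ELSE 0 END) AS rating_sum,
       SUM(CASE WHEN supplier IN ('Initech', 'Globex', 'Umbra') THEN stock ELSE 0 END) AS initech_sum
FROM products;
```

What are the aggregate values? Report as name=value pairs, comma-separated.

[price_sum: price BETWEEN 101 AND 288]
sku=F97: ✗
sku=F95: ✗
sku=F70: ✗
sku=F78: ✗
sku=F77: ✓ → 328
sku=F12: ✗
sku=F50: ✗
sku=F96: ✓ → 81
sku=F20: ✗
sku=F31: ✓ → 110
price_sum = 328 + 81 + 110 = 519
—
[rating_sum: rating > 5 OR price BETWEEN 111 AND 203]
sku=F97: ✗
sku=F95: ✗
sku=F70: ✗
sku=F78: ✗
sku=F77: ✗
sku=F12: ✗
sku=F50: ✗
sku=F96: ✗
sku=F20: ✗
sku=F31: ✓ → 110
rating_sum = 110
—
[initech_sum: supplier IN ('Initech', 'Globex', 'Umbra')]
sku=F97: ✗
sku=F95: ✓ → 48
sku=F70: ✓ → 87
sku=F78: ✗
sku=F77: ✓ → 328
sku=F12: ✗
sku=F50: ✓ → 249
sku=F96: ✓ → 81
sku=F20: ✓ → 139
sku=F31: ✗
initech_sum = 48 + 87 + 328 + 249 + 81 + 139 = 932

price_sum=519, rating_sum=110, initech_sum=932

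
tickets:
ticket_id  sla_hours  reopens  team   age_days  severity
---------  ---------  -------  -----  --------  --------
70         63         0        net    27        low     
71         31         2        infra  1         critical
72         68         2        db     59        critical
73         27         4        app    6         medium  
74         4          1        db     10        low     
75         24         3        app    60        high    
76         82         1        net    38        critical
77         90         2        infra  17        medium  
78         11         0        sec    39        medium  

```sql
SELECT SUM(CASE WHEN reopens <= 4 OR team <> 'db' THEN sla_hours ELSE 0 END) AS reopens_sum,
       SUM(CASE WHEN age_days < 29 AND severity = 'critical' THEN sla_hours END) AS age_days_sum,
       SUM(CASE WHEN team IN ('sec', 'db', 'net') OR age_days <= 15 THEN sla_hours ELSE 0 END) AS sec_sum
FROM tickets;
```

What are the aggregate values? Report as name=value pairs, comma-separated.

reopens_sum=400, age_days_sum=31, sec_sum=286

[reopens_sum: reopens <= 4 OR team <> 'db']
ticket_id=70: ✓ → 63
ticket_id=71: ✓ → 31
ticket_id=72: ✓ → 68
ticket_id=73: ✓ → 27
ticket_id=74: ✓ → 4
ticket_id=75: ✓ → 24
ticket_id=76: ✓ → 82
ticket_id=77: ✓ → 90
ticket_id=78: ✓ → 11
reopens_sum = 63 + 31 + 68 + 27 + 4 + 24 + 82 + 90 + 11 = 400
—
[age_days_sum: age_days < 29 AND severity = 'critical']
ticket_id=70: ✗
ticket_id=71: ✓ → 31
ticket_id=72: ✗
ticket_id=73: ✗
ticket_id=74: ✗
ticket_id=75: ✗
ticket_id=76: ✗
ticket_id=77: ✗
ticket_id=78: ✗
age_days_sum = 31
—
[sec_sum: team IN ('sec', 'db', 'net') OR age_days <= 15]
ticket_id=70: ✓ → 63
ticket_id=71: ✓ → 31
ticket_id=72: ✓ → 68
ticket_id=73: ✓ → 27
ticket_id=74: ✓ → 4
ticket_id=75: ✗
ticket_id=76: ✓ → 82
ticket_id=77: ✗
ticket_id=78: ✓ → 11
sec_sum = 63 + 31 + 68 + 27 + 4 + 82 + 11 = 286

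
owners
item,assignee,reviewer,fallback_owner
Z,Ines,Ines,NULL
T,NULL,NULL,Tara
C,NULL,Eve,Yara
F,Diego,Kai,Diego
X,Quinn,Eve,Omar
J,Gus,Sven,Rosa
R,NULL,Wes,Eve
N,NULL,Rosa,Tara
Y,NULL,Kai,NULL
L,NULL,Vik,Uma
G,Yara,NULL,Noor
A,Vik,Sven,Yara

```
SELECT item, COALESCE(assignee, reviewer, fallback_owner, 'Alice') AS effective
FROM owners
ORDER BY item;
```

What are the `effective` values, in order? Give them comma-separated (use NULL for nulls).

item=A: assignee=Vik → Vik
item=C: assignee=NULL, reviewer=Eve → Eve
item=F: assignee=Diego → Diego
item=G: assignee=Yara → Yara
item=J: assignee=Gus → Gus
item=L: assignee=NULL, reviewer=Vik → Vik
item=N: assignee=NULL, reviewer=Rosa → Rosa
item=R: assignee=NULL, reviewer=Wes → Wes
item=T: assignee=NULL, reviewer=NULL, fallback_owner=Tara → Tara
item=X: assignee=Quinn → Quinn
item=Y: assignee=NULL, reviewer=Kai → Kai
item=Z: assignee=Ines → Ines

Vik, Eve, Diego, Yara, Gus, Vik, Rosa, Wes, Tara, Quinn, Kai, Ines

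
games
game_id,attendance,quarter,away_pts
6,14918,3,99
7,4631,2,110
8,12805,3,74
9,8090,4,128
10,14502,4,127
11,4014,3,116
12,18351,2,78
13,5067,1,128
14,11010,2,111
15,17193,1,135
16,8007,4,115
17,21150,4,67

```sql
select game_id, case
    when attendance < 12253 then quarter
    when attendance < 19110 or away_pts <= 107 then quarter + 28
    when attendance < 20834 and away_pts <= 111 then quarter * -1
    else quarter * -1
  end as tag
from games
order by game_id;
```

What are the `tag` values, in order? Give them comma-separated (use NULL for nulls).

31, 2, 31, 4, 32, 3, 30, 1, 2, 29, 4, 32

game_id=6: attendance < 19110 or away_pts <= 107 → 31
game_id=7: attendance < 12253 → 2
game_id=8: attendance < 19110 or away_pts <= 107 → 31
game_id=9: attendance < 12253 → 4
game_id=10: attendance < 19110 or away_pts <= 107 → 32
game_id=11: attendance < 12253 → 3
game_id=12: attendance < 19110 or away_pts <= 107 → 30
game_id=13: attendance < 12253 → 1
game_id=14: attendance < 12253 → 2
game_id=15: attendance < 19110 or away_pts <= 107 → 29
game_id=16: attendance < 12253 → 4
game_id=17: attendance < 19110 or away_pts <= 107 → 32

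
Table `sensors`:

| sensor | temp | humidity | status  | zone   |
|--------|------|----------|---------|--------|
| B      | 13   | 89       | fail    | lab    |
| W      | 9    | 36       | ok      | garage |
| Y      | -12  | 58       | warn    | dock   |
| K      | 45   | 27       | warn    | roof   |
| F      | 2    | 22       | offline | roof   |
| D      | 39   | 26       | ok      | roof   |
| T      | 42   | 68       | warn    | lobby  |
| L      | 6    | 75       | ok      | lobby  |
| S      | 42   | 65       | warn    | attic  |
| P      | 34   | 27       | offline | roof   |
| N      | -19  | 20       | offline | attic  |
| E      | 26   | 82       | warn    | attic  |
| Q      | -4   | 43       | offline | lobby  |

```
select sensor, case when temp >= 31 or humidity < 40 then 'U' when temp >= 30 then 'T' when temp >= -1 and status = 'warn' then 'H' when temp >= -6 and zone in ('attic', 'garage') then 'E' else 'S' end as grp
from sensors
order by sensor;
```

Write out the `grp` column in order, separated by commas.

S, U, H, U, U, S, U, U, S, U, U, U, S

sensor=B: ELSE → S
sensor=D: temp >= 31 or humidity < 40 → U
sensor=E: temp >= -1 and status = 'warn' → H
sensor=F: temp >= 31 or humidity < 40 → U
sensor=K: temp >= 31 or humidity < 40 → U
sensor=L: ELSE → S
sensor=N: temp >= 31 or humidity < 40 → U
sensor=P: temp >= 31 or humidity < 40 → U
sensor=Q: ELSE → S
sensor=S: temp >= 31 or humidity < 40 → U
sensor=T: temp >= 31 or humidity < 40 → U
sensor=W: temp >= 31 or humidity < 40 → U
sensor=Y: ELSE → S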